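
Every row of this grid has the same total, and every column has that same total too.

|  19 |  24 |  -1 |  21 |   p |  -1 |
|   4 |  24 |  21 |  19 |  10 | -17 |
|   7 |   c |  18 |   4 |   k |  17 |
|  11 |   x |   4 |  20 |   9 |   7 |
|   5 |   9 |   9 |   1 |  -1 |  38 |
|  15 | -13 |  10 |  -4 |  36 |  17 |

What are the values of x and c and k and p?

Rows 2 and 5 both sum to 61, so that's the common total.
Row 4: 11 + 4 + 20 + 9 + 7 = 51, so its missing entry is 61 − 51 = 10.
Row 1: 19 + 24 − 1 + 21 − 1 = 62, so its missing entry is 61 − 62 = -1.
Column 5: -1 + 10 + 9 − 1 + 36 = 53, so its missing entry is 61 − 53 = 8.
Row 3: 7 + 18 + 4 + 8 + 17 = 54, so its missing entry is 61 − 54 = 7.

x = 10, c = 7, k = 8, p = -1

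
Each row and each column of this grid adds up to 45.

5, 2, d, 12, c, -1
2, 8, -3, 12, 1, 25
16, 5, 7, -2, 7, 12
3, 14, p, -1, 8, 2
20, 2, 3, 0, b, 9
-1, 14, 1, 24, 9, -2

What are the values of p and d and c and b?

p = 19, d = 18, c = 9, b = 11

Row 5 has 20 + 2 + 3 + 0 + 9 = 34; the blank must be 45 − 34 = 11.
Row 4 has 3 + 14 − 1 + 8 + 2 = 26; the blank must be 45 − 26 = 19.
Column 5 has 1 + 7 + 8 + 11 + 9 = 36; the blank must be 45 − 36 = 9.
Row 1 has 5 + 2 + 12 + 9 − 1 = 27; the blank must be 45 − 27 = 18.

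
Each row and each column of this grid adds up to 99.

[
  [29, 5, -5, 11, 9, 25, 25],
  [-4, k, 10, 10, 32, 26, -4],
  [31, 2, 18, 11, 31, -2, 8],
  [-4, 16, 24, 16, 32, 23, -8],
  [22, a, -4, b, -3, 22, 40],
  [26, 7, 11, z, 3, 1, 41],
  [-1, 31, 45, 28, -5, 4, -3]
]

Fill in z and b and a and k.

z = 10, b = 13, a = 9, k = 29

The known cells in row 6 total 89, leaving 99 − 89 = 10 for the blank.
The known cells in row 2 total 70, leaving 99 − 70 = 29 for the blank.
The known cells in column 2 total 90, leaving 99 − 90 = 9 for the blank.
The known cells in row 5 total 86, leaving 99 − 86 = 13 for the blank.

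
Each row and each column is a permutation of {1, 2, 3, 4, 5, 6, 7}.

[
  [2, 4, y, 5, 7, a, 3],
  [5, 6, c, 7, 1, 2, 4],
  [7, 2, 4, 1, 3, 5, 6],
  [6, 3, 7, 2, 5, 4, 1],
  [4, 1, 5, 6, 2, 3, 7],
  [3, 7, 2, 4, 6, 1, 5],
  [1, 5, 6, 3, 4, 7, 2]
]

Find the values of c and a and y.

For row 2, column 3: row 2 already has {1, 2, 4, 5, 6, 7}; that leaves 3.
Cell (1,3): column 3 already has {2, 3, 4, 5, 6, 7} → 1.
For row 1, column 6: row 1 already has {1, 2, 3, 4, 5, 7}; that leaves 6.

c = 3, a = 6, y = 1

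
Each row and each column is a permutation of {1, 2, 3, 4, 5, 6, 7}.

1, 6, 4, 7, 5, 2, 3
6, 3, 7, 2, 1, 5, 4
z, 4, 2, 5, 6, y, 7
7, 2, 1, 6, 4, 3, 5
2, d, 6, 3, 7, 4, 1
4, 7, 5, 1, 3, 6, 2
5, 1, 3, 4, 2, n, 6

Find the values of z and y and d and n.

z = 3, y = 1, d = 5, n = 7

For row 3, column 1: column 1 already has {1, 2, 4, 5, 6, 7}; that leaves 3.
Cell (3,6): row 3 already has {2, 3, 4, 5, 6, 7} → 1.
At (row 7, col 6): row 7 already has {1, 2, 3, 4, 5, 6}, so the value is 7.
For row 5, column 2: row 5 already has {1, 2, 3, 4, 6, 7}; that leaves 5.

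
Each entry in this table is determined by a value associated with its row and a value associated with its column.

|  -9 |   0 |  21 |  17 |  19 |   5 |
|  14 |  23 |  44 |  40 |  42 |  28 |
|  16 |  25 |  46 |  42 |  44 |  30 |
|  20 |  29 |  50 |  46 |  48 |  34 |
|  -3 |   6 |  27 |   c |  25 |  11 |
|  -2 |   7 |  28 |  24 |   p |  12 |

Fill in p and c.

p = 26, c = 23

The difference between any two rows is the same in every column — this is an addition table with the headers hidden.
Row 6 minus row 1 is -2 − (-9) = 7, so its entry in column 5 is 19 + 7 = 26.
Row 5 minus row 1 is -3 − (-9) = 6, so its entry in column 4 is 17 + 6 = 23.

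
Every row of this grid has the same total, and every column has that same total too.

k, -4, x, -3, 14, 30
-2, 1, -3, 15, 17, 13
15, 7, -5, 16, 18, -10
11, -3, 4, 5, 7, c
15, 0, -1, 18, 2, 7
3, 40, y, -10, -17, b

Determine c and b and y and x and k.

c = 17, b = -16, y = 41, x = 5, k = -1

Rows 2 and 3 both sum to 41, so that's the common total.
The known cells in column 1 total 42, leaving 41 − 42 = -1 for the blank.
The known cells in row 1 total 36, leaving 41 − 36 = 5 for the blank.
The known cells in row 4 total 24, leaving 41 − 24 = 17 for the blank.
The known cells in column 6 total 57, leaving 41 − 57 = -16 for the blank.
The known cells in row 6 total 0, leaving 41 − 0 = 41 for the blank.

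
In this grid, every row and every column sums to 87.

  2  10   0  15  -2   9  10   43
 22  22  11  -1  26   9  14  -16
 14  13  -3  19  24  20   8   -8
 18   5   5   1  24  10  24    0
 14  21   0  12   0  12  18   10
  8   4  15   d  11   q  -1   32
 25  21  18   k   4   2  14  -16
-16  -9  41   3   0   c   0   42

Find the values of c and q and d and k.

c = 26, q = -1, d = 19, k = 19

Row 8: -16 − 9 + 41 + 3 + 0 + 0 + 42 = 61, so its missing entry is 87 − 61 = 26.
Column 6: 9 + 9 + 20 + 10 + 12 + 2 + 26 = 88, so its missing entry is 87 − 88 = -1.
Row 6: 8 + 4 + 15 + 11 − 1 − 1 + 32 = 68, so its missing entry is 87 − 68 = 19.
Row 7: 25 + 21 + 18 + 4 + 2 + 14 − 16 = 68, so its missing entry is 87 − 68 = 19.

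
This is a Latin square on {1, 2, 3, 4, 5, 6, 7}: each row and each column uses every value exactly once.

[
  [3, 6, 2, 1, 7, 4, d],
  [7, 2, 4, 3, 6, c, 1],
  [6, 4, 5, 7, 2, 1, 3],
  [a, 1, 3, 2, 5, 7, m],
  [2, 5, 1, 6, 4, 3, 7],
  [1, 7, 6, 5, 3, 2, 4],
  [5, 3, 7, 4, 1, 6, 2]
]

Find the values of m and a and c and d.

m = 6, a = 4, c = 5, d = 5

At (row 2, col 6): row 2 already has {1, 2, 3, 4, 6, 7}, so the value is 5.
For row 4, column 1: column 1 already has {1, 2, 3, 5, 6, 7}; that leaves 4.
Cell (4,7): row 4 already has {1, 2, 3, 4, 5, 7} → 6.
For row 1, column 7: row 1 already has {1, 2, 3, 4, 6, 7}; that leaves 5.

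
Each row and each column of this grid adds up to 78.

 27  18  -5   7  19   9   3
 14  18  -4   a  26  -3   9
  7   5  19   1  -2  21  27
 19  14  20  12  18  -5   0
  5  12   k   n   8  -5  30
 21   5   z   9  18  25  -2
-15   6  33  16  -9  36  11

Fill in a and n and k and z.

a = 18, n = 15, k = 13, z = 2

The known cells in row 6 total 76, leaving 78 − 76 = 2 for the blank.
The known cells in row 2 total 60, leaving 78 − 60 = 18 for the blank.
The known cells in column 3 total 65, leaving 78 − 65 = 13 for the blank.
The known cells in row 5 total 63, leaving 78 − 63 = 15 for the blank.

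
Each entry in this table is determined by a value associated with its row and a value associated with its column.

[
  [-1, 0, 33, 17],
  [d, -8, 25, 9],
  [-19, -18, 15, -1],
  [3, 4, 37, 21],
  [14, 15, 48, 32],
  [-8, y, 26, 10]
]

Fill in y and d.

y = -7, d = -9

The difference between any two rows is the same in every column — this is an addition table with the headers hidden.
Row 6 minus row 1 is 26 − 33 = -7, so its entry in column 2 is 0 + (-7) = -7.
Row 2 minus row 1 is 25 − 33 = -8, so its entry in column 1 is -1 + (-8) = -9.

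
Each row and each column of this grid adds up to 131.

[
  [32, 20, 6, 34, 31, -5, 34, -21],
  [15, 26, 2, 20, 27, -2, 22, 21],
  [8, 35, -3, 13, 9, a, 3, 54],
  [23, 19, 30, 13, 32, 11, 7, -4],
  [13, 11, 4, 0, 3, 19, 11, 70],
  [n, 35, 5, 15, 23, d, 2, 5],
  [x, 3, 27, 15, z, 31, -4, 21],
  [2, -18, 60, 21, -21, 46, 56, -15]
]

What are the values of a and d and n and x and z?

Column 5: 31 + 27 + 9 + 32 + 3 + 23 − 21 = 104, so its missing entry is 131 − 104 = 27.
Row 7: 3 + 27 + 15 + 27 + 31 − 4 + 21 = 120, so its missing entry is 131 − 120 = 11.
Column 1: 32 + 15 + 8 + 23 + 13 + 11 + 2 = 104, so its missing entry is 131 − 104 = 27.
Row 6: 27 + 35 + 5 + 15 + 23 + 2 + 5 = 112, so its missing entry is 131 − 112 = 19.
Row 3: 8 + 35 − 3 + 13 + 9 + 3 + 54 = 119, so its missing entry is 131 − 119 = 12.

a = 12, d = 19, n = 27, x = 11, z = 27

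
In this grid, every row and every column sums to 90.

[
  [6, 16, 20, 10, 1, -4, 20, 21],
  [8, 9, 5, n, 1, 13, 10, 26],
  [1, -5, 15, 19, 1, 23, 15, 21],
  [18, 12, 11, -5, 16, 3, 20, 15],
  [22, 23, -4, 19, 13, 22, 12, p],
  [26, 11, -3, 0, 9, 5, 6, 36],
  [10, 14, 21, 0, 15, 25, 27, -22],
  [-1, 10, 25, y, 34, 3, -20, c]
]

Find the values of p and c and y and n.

Row 2: 8 + 9 + 5 + 1 + 13 + 10 + 26 = 72, so its missing entry is 90 − 72 = 18.
Row 5: 22 + 23 − 4 + 19 + 13 + 22 + 12 = 107, so its missing entry is 90 − 107 = -17.
Column 4: 10 + 18 + 19 − 5 + 19 + 0 + 0 = 61, so its missing entry is 90 − 61 = 29.
Row 8: -1 + 10 + 25 + 29 + 34 + 3 − 20 = 80, so its missing entry is 90 − 80 = 10.

p = -17, c = 10, y = 29, n = 18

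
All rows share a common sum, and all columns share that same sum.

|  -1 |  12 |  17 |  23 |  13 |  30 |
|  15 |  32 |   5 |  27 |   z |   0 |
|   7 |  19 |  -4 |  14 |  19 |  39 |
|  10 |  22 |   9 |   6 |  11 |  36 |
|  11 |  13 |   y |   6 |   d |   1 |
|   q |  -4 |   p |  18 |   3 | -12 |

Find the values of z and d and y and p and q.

Rows 1 and 3 both sum to 94, so that's the common total.
The known cells in row 2 total 79, leaving 94 − 79 = 15 for the blank.
The known cells in column 5 total 61, leaving 94 − 61 = 33 for the blank.
The known cells in row 5 total 64, leaving 94 − 64 = 30 for the blank.
The known cells in column 1 total 42, leaving 94 − 42 = 52 for the blank.
The known cells in row 6 total 57, leaving 94 − 57 = 37 for the blank.

z = 15, d = 33, y = 30, p = 37, q = 52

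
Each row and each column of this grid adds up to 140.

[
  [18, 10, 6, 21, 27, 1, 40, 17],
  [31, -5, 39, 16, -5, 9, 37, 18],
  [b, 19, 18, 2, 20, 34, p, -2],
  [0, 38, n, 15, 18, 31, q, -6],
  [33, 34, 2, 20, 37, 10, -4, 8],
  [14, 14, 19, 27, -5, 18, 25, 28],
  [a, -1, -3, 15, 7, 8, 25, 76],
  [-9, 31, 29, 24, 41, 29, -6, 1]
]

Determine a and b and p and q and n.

The known cells in row 7 total 127, leaving 140 − 127 = 13 for the blank.
The known cells in column 1 total 100, leaving 140 − 100 = 40 for the blank.
The known cells in row 3 total 131, leaving 140 − 131 = 9 for the blank.
The known cells in column 7 total 126, leaving 140 − 126 = 14 for the blank.
The known cells in row 4 total 110, leaving 140 − 110 = 30 for the blank.

a = 13, b = 40, p = 9, q = 14, n = 30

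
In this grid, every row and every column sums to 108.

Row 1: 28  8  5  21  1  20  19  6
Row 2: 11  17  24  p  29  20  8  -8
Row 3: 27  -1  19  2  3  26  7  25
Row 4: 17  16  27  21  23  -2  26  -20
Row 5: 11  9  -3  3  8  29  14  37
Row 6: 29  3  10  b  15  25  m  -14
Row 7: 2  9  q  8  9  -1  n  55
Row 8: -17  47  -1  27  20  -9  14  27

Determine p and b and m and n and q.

p = 7, b = 19, m = 21, n = -1, q = 27

Column 3 has 5 + 24 + 19 + 27 − 3 + 10 − 1 = 81; the blank must be 108 − 81 = 27.
Row 7 has 2 + 9 + 27 + 8 + 9 − 1 + 55 = 109; the blank must be 108 − 109 = -1.
Column 7 has 19 + 8 + 7 + 26 + 14 − 1 + 14 = 87; the blank must be 108 − 87 = 21.
Row 6 has 29 + 3 + 10 + 15 + 25 + 21 − 14 = 89; the blank must be 108 − 89 = 19.
Row 2 has 11 + 17 + 24 + 29 + 20 + 8 − 8 = 101; the blank must be 108 − 101 = 7.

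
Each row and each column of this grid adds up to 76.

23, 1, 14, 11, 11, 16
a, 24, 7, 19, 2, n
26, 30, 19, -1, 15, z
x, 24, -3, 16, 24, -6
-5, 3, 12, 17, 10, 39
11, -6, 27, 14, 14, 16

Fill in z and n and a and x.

z = -13, n = 24, a = 0, x = 21

Row 3: 26 + 30 + 19 − 1 + 15 = 89, so its missing entry is 76 − 89 = -13.
Row 4: 24 − 3 + 16 + 24 − 6 = 55, so its missing entry is 76 − 55 = 21.
Column 1: 23 + 26 + 21 − 5 + 11 = 76, so its missing entry is 76 − 76 = 0.
Row 2: 0 + 24 + 7 + 19 + 2 = 52, so its missing entry is 76 − 52 = 24.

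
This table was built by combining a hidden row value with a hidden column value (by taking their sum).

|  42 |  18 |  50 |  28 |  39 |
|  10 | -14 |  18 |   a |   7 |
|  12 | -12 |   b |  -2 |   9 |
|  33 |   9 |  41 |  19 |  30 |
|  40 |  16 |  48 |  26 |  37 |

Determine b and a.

b = 20, a = -4

The difference between any two rows is the same in every column — this is an addition table with the headers hidden.
Row 3 minus row 1 is 9 − 39 = -30, so its entry in column 3 is 50 + (-30) = 20.
Row 2 minus row 1 is 7 − 39 = -32, so its entry in column 4 is 28 + (-32) = -4.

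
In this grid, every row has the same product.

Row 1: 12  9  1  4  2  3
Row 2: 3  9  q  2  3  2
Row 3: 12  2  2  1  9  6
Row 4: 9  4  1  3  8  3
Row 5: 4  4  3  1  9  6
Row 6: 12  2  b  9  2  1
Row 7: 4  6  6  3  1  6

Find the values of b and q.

Rows 1 and 3 each multiply to 2592, so every row has product 2592.
Row 6: 12×2×9×2×1 = 432, so the missing entry is 2592 ÷ 432 = 6.
Row 2: 3×9×2×3×2 = 324, so the missing entry is 2592 ÷ 324 = 8.

b = 6, q = 8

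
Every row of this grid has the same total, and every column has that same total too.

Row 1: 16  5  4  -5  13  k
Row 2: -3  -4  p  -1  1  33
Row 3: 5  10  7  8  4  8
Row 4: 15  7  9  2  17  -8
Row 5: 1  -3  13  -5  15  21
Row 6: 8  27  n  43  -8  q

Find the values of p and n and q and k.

p = 16, n = -7, q = -21, k = 9

Rows 3 and 4 both sum to 42, so that's the common total.
The known cells in row 2 total 26, leaving 42 − 26 = 16 for the blank.
The known cells in row 1 total 33, leaving 42 − 33 = 9 for the blank.
The known cells in column 6 total 63, leaving 42 − 63 = -21 for the blank.
The known cells in row 6 total 49, leaving 42 − 49 = -7 for the blank.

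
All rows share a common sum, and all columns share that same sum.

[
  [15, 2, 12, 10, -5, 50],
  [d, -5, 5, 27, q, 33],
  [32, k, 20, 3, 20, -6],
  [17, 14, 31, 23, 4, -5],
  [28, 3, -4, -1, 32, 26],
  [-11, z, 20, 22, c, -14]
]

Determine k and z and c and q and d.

Rows 1 and 4 both sum to 84, so that's the common total.
Row 3: 32 + 20 + 3 + 20 − 6 = 69, so its missing entry is 84 − 69 = 15.
Column 2: 2 − 5 + 15 + 14 + 3 = 29, so its missing entry is 84 − 29 = 55.
Row 6: -11 + 55 + 20 + 22 − 14 = 72, so its missing entry is 84 − 72 = 12.
Column 5: -5 + 20 + 4 + 32 + 12 = 63, so its missing entry is 84 − 63 = 21.
Row 2: -5 + 5 + 27 + 21 + 33 = 81, so its missing entry is 84 − 81 = 3.

k = 15, z = 55, c = 12, q = 21, d = 3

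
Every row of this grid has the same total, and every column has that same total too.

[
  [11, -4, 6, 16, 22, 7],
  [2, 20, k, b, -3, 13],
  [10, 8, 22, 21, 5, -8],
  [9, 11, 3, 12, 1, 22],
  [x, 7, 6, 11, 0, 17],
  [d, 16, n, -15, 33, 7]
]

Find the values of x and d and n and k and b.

x = 17, d = 9, n = 8, k = 13, b = 13

Rows 1 and 3 both sum to 58, so that's the common total.
Row 5 has 7 + 6 + 11 + 0 + 17 = 41; the blank must be 58 − 41 = 17.
Column 1 has 11 + 2 + 10 + 9 + 17 = 49; the blank must be 58 − 49 = 9.
Column 4 has 16 + 21 + 12 + 11 − 15 = 45; the blank must be 58 − 45 = 13.
Row 2 has 2 + 20 + 13 − 3 + 13 = 45; the blank must be 58 − 45 = 13.
Row 6 has 9 + 16 − 15 + 33 + 7 = 50; the blank must be 58 − 50 = 8.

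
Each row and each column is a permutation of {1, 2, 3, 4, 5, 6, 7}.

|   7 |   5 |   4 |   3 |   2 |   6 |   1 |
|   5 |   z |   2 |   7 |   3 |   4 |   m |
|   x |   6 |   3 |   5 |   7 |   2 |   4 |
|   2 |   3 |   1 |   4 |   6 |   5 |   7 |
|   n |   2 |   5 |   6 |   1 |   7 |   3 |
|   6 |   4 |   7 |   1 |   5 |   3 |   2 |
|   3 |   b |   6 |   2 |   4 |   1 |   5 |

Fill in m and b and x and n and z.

m = 6, b = 7, x = 1, n = 4, z = 1

For row 5, column 1: row 5 already has {1, 2, 3, 5, 6, 7}; that leaves 4.
For row 7, column 2: row 7 already has {1, 2, 3, 4, 5, 6}; that leaves 7.
For row 2, column 2: column 2 already has {2, 3, 4, 5, 6, 7}; that leaves 1.
For row 3, column 1: row 3 already has {2, 3, 4, 5, 6, 7}; that leaves 1.
At (row 2, col 7): row 2 already has {1, 2, 3, 4, 5, 7}, so the value is 6.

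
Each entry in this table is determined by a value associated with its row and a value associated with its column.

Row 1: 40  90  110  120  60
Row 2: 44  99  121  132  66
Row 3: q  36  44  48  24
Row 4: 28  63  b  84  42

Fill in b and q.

Each row is a constant multiple of every other row — this is a multiplication table with the headers hidden.
Row 4 is 84/120 = 7/10 times row 1, so its entry in column 3 is 110 × 7/10 = 77.
Row 3 is 48/120 = 2/5 times row 1, so its entry in column 1 is 40 × 2/5 = 16.

b = 77, q = 16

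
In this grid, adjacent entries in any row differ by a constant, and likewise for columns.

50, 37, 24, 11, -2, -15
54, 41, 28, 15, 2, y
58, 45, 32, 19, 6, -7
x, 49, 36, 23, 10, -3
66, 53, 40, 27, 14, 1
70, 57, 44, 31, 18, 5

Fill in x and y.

Along each row the entries change by -13 per step; down each column they change by 4.
Row 4: from 49 at column 2, stepping by -13 to column 1 gives 62.
Row 2: from 54 at column 1, stepping by -13 to column 6 gives -11.

x = 62, y = -11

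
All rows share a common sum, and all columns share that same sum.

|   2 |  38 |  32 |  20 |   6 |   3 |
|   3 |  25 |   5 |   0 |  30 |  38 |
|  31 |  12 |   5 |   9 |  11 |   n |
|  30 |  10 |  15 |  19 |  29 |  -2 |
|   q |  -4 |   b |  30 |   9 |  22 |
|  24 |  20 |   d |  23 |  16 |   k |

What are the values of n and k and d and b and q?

Rows 1 and 2 both sum to 101, so that's the common total.
The known cells in column 1 total 90, leaving 101 − 90 = 11 for the blank.
The known cells in row 5 total 68, leaving 101 − 68 = 33 for the blank.
The known cells in row 3 total 68, leaving 101 − 68 = 33 for the blank.
The known cells in column 6 total 94, leaving 101 − 94 = 7 for the blank.
The known cells in row 6 total 90, leaving 101 − 90 = 11 for the blank.

n = 33, k = 7, d = 11, b = 33, q = 11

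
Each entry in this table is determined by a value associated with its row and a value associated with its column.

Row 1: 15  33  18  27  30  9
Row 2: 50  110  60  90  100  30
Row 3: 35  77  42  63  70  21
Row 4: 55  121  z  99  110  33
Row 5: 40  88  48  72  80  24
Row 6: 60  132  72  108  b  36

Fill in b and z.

Each row is a constant multiple of every other row — this is a multiplication table with the headers hidden.
Row 6 is 36/9 = 4/1 times row 1, so its entry in column 5 is 30 × 4/1 = 120.
Row 4 is 33/9 = 11/3 times row 1, so its entry in column 3 is 18 × 11/3 = 66.

b = 120, z = 66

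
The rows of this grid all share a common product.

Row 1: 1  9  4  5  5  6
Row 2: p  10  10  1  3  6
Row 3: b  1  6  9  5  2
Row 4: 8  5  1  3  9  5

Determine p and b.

Rows 1 and 4 each multiply to 5400, so every row has product 5400.
Row 2: 10×10×1×3×6 = 1800, so the missing entry is 5400 ÷ 1800 = 3.
Row 3: 1×6×9×5×2 = 540, so the missing entry is 5400 ÷ 540 = 10.

p = 3, b = 10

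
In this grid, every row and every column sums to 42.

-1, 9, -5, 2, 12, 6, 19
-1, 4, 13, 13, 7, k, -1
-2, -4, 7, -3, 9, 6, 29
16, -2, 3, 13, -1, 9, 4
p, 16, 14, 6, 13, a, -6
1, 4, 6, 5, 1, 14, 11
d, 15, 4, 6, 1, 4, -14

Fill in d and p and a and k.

Row 2: -1 + 4 + 13 + 13 + 7 − 1 = 35, so its missing entry is 42 − 35 = 7.
Column 6: 6 + 7 + 6 + 9 + 14 + 4 = 46, so its missing entry is 42 − 46 = -4.
Row 5: 16 + 14 + 6 + 13 − 4 − 6 = 39, so its missing entry is 42 − 39 = 3.
Row 7: 15 + 4 + 6 + 1 + 4 − 14 = 16, so its missing entry is 42 − 16 = 26.

d = 26, p = 3, a = -4, k = 7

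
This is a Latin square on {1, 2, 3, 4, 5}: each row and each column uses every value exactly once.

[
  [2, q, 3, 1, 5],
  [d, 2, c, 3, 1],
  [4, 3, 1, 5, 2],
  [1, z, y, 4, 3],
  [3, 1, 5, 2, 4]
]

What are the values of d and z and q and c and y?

d = 5, z = 5, q = 4, c = 4, y = 2

Cell (1,2): row 1 already has {1, 2, 3, 5} → 4.
For row 4, column 2: column 2 already has {1, 2, 3, 4}; that leaves 5.
At (row 2, col 1): column 1 already has {1, 2, 3, 4}, so the value is 5.
At (row 2, col 3): row 2 already has {1, 2, 3, 5}, so the value is 4.
Cell (4,3): row 4 already has {1, 3, 4, 5} → 2.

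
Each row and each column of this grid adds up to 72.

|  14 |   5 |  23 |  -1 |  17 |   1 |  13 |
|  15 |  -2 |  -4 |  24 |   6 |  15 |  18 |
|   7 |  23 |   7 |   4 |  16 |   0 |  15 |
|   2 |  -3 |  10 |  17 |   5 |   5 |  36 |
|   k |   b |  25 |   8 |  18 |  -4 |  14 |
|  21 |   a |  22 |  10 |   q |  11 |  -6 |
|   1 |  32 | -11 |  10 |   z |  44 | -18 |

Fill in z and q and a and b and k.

z = 14, q = -4, a = 18, b = -1, k = 12

The known cells in column 1 total 60, leaving 72 − 60 = 12 for the blank.
The known cells in row 7 total 58, leaving 72 − 58 = 14 for the blank.
The known cells in column 5 total 76, leaving 72 − 76 = -4 for the blank.
The known cells in row 6 total 54, leaving 72 − 54 = 18 for the blank.
The known cells in row 5 total 73, leaving 72 − 73 = -1 for the blank.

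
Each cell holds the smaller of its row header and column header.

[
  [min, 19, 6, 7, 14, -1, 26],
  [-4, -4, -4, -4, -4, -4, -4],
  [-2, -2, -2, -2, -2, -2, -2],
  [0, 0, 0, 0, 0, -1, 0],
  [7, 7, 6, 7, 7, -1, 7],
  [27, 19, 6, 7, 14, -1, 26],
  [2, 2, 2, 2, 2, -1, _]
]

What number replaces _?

2

min(2, 26) = 2.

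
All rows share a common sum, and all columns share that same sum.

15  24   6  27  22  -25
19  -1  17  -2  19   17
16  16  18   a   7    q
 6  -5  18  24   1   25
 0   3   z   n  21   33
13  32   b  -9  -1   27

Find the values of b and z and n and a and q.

b = 7, z = 3, n = 9, a = 20, q = -8

Rows 1 and 2 both sum to 69, so that's the common total.
Column 6: -25 + 17 + 25 + 33 + 27 = 77, so its missing entry is 69 − 77 = -8.
Row 3: 16 + 16 + 18 + 7 − 8 = 49, so its missing entry is 69 − 49 = 20.
Column 4: 27 − 2 + 20 + 24 − 9 = 60, so its missing entry is 69 − 60 = 9.
Row 5: 0 + 3 + 9 + 21 + 33 = 66, so its missing entry is 69 − 66 = 3.
Row 6: 13 + 32 − 9 − 1 + 27 = 62, so its missing entry is 69 − 62 = 7.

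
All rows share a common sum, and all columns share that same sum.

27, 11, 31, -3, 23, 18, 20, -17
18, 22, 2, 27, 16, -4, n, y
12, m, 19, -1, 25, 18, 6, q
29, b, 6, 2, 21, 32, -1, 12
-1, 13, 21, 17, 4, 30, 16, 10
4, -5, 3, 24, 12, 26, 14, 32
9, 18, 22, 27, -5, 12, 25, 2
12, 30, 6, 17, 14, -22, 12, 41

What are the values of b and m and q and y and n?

b = 9, m = 12, q = 19, y = 11, n = 18

Rows 1 and 5 both sum to 110, so that's the common total.
Row 4 has 29 + 6 + 2 + 21 + 32 − 1 + 12 = 101; the blank must be 110 − 101 = 9.
Column 2 has 11 + 22 + 9 + 13 − 5 + 18 + 30 = 98; the blank must be 110 − 98 = 12.
Row 3 has 12 + 12 + 19 − 1 + 25 + 18 + 6 = 91; the blank must be 110 − 91 = 19.
Column 8 has -17 + 19 + 12 + 10 + 32 + 2 + 41 = 99; the blank must be 110 − 99 = 11.
Row 2 has 18 + 22 + 2 + 27 + 16 − 4 + 11 = 92; the blank must be 110 − 92 = 18.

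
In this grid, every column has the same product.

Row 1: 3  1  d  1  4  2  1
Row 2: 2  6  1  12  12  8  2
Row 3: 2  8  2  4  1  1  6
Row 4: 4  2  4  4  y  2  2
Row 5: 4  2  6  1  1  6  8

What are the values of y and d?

Columns 4 and 7 each multiply to 192, so every column has product 192.
Column 5: 4×12×1×1 = 48, so the missing entry is 192 ÷ 48 = 4.
Column 3: 1×2×4×6 = 48, so the missing entry is 192 ÷ 48 = 4.

y = 4, d = 4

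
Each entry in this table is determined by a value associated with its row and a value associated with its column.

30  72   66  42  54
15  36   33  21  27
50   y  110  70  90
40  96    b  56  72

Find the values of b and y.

b = 88, y = 120

Each row is a constant multiple of every other row — this is a multiplication table with the headers hidden.
Row 4 is 56/42 = 4/3 times row 1, so its entry in column 3 is 66 × 4/3 = 88.
Row 3 is 70/42 = 5/3 times row 1, so its entry in column 2 is 72 × 5/3 = 120.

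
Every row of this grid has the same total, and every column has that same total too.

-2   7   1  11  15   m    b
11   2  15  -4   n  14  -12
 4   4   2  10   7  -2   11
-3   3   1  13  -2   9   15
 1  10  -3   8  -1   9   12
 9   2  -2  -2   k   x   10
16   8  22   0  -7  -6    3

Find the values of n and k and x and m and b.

n = 10, k = 14, x = 5, m = 7, b = -3

Rows 3 and 4 both sum to 36, so that's the common total.
Row 2: 11 + 2 + 15 − 4 + 14 − 12 = 26, so its missing entry is 36 − 26 = 10.
Column 5: 15 + 10 + 7 − 2 − 1 − 7 = 22, so its missing entry is 36 − 22 = 14.
Row 6: 9 + 2 − 2 − 2 + 14 + 10 = 31, so its missing entry is 36 − 31 = 5.
Column 7: -12 + 11 + 15 + 12 + 10 + 3 = 39, so its missing entry is 36 − 39 = -3.
Row 1: -2 + 7 + 1 + 11 + 15 − 3 = 29, so its missing entry is 36 − 29 = 7.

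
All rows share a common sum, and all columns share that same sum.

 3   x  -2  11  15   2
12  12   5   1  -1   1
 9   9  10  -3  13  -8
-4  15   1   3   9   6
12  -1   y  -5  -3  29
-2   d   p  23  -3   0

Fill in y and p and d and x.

y = -2, p = 18, d = -6, x = 1

Rows 2 and 3 both sum to 30, so that's the common total.
Row 1: 3 − 2 + 11 + 15 + 2 = 29, so its missing entry is 30 − 29 = 1.
Column 2: 1 + 12 + 9 + 15 − 1 = 36, so its missing entry is 30 − 36 = -6.
Row 5: 12 − 1 − 5 − 3 + 29 = 32, so its missing entry is 30 − 32 = -2.
Row 6: -2 − 6 + 23 − 3 + 0 = 12, so its missing entry is 30 − 12 = 18.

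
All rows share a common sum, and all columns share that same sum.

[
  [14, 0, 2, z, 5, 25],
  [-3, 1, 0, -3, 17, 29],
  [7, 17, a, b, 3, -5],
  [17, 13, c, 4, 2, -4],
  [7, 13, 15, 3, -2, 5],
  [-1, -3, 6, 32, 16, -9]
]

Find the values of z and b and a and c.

Rows 2 and 5 both sum to 41, so that's the common total.
Row 4: 17 + 13 + 4 + 2 − 4 = 32, so its missing entry is 41 − 32 = 9.
Row 1: 14 + 0 + 2 + 5 + 25 = 46, so its missing entry is 41 − 46 = -5.
Column 4: -5 − 3 + 4 + 3 + 32 = 31, so its missing entry is 41 − 31 = 10.
Row 3: 7 + 17 + 10 + 3 − 5 = 32, so its missing entry is 41 − 32 = 9.

z = -5, b = 10, a = 9, c = 9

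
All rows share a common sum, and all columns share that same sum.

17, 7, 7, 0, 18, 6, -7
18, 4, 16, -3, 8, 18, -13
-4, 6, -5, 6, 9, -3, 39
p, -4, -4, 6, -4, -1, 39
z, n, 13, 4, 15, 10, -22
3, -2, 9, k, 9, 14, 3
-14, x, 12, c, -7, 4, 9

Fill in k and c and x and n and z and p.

Rows 1 and 2 both sum to 48, so that's the common total.
Row 4 has -4 − 4 + 6 − 4 − 1 + 39 = 32; the blank must be 48 − 32 = 16.
Column 1 has 17 + 18 − 4 + 16 + 3 − 14 = 36; the blank must be 48 − 36 = 12.
Row 6 has 3 − 2 + 9 + 9 + 14 + 3 = 36; the blank must be 48 − 36 = 12.
Column 4 has 0 − 3 + 6 + 6 + 4 + 12 = 25; the blank must be 48 − 25 = 23.
Row 7 has -14 + 12 + 23 − 7 + 4 + 9 = 27; the blank must be 48 − 27 = 21.
Row 5 has 12 + 13 + 4 + 15 + 10 − 22 = 32; the blank must be 48 − 32 = 16.

k = 12, c = 23, x = 21, n = 16, z = 12, p = 16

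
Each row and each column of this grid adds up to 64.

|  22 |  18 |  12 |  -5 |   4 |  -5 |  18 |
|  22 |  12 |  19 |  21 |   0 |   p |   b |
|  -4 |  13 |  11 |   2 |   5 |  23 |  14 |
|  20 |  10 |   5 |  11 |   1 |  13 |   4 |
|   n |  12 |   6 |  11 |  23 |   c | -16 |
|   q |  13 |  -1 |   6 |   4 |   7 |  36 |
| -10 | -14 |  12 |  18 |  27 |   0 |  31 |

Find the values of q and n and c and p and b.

Row 6 has 13 − 1 + 6 + 4 + 7 + 36 = 65; the blank must be 64 − 65 = -1.
Column 1 has 22 + 22 − 4 + 20 − 1 − 10 = 49; the blank must be 64 − 49 = 15.
Row 5 has 15 + 12 + 6 + 11 + 23 − 16 = 51; the blank must be 64 − 51 = 13.
Column 6 has -5 + 23 + 13 + 13 + 7 + 0 = 51; the blank must be 64 − 51 = 13.
Row 2 has 22 + 12 + 19 + 21 + 0 + 13 = 87; the blank must be 64 − 87 = -23.

q = -1, n = 15, c = 13, p = 13, b = -23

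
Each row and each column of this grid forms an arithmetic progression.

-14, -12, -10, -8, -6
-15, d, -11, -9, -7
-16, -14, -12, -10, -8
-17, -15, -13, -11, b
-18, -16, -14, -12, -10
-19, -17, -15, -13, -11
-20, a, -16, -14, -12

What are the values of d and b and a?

Along each row the entries change by 2 per step; down each column they change by -1.
Row 2: from -15 at column 1, stepping by 2 to column 2 gives -13.
Row 4: from -17 at column 1, stepping by 2 to column 5 gives -9.
Row 7: from -20 at column 1, stepping by 2 to column 2 gives -18.

d = -13, b = -9, a = -18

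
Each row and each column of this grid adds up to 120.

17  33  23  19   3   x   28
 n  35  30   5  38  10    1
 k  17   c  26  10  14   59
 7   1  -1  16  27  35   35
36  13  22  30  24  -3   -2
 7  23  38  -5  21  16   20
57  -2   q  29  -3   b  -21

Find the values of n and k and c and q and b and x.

Row 1: 17 + 33 + 23 + 19 + 3 + 28 = 123, so its missing entry is 120 − 123 = -3.
Column 6: -3 + 10 + 14 + 35 − 3 + 16 = 69, so its missing entry is 120 − 69 = 51.
Row 7: 57 − 2 + 29 − 3 + 51 − 21 = 111, so its missing entry is 120 − 111 = 9.
Column 3: 23 + 30 − 1 + 22 + 38 + 9 = 121, so its missing entry is 120 − 121 = -1.
Row 3: 17 − 1 + 26 + 10 + 14 + 59 = 125, so its missing entry is 120 − 125 = -5.
Row 2: 35 + 30 + 5 + 38 + 10 + 1 = 119, so its missing entry is 120 − 119 = 1.

n = 1, k = -5, c = -1, q = 9, b = 51, x = -3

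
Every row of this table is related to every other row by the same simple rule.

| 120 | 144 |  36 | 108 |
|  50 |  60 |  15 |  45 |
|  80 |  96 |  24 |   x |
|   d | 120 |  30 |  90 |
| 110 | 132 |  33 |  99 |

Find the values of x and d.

Each row is a constant multiple of every other row — this is a multiplication table with the headers hidden.
Row 3 is 96/144 = 2/3 times row 1, so its entry in column 4 is 108 × 2/3 = 72.
Row 4 is 120/144 = 5/6 times row 1, so its entry in column 1 is 120 × 5/6 = 100.

x = 72, d = 100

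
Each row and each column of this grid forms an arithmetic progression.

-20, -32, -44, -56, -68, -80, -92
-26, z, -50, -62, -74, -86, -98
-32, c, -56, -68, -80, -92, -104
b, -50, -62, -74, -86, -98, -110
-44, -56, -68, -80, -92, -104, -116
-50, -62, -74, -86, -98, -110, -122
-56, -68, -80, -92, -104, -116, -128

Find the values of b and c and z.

Along each row the entries change by -12 per step; down each column they change by -6.
Row 4: from -50 at column 2, stepping by -12 to column 1 gives -38.
Row 3: from -32 at column 1, stepping by -12 to column 2 gives -44.
Row 2: from -26 at column 1, stepping by -12 to column 2 gives -38.

b = -38, c = -44, z = -38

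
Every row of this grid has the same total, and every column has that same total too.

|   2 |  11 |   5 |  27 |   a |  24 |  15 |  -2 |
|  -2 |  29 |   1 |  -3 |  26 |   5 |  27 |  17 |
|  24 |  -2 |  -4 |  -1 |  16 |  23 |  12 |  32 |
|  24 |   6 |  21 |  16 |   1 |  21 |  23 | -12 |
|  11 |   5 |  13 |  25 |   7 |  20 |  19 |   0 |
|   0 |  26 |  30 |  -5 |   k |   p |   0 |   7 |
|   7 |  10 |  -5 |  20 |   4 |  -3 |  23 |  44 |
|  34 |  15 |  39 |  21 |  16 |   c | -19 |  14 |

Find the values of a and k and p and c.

a = 18, k = 12, p = 30, c = -20

Rows 2 and 3 both sum to 100, so that's the common total.
Row 1 has 2 + 11 + 5 + 27 + 24 + 15 − 2 = 82; the blank must be 100 − 82 = 18.
Column 5 has 18 + 26 + 16 + 1 + 7 + 4 + 16 = 88; the blank must be 100 − 88 = 12.
Row 6 has 0 + 26 + 30 − 5 + 12 + 0 + 7 = 70; the blank must be 100 − 70 = 30.
Row 8 has 34 + 15 + 39 + 21 + 16 − 19 + 14 = 120; the blank must be 100 − 120 = -20.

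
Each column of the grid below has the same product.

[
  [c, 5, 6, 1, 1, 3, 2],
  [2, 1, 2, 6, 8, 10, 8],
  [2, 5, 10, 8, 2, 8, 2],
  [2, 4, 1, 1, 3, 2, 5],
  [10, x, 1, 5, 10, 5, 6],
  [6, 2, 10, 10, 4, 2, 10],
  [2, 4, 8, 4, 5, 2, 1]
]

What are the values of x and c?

Columns 3 and 5 each multiply to 9600, so every column has product 9600.
Column 2: 5×1×5×4×2×4 = 800, so the missing entry is 9600 ÷ 800 = 12.
Column 1: 2×2×2×10×6×2 = 960, so the missing entry is 9600 ÷ 960 = 10.

x = 12, c = 10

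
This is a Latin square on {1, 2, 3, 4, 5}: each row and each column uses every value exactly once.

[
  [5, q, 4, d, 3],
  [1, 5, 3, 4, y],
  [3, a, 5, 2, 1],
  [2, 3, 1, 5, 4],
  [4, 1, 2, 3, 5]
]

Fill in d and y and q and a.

Cell (1,4): column 4 already has {2, 3, 4, 5} → 1.
For row 1, column 2: row 1 already has {1, 3, 4, 5}; that leaves 2.
For row 3, column 2: row 3 already has {1, 2, 3, 5}; that leaves 4.
At (row 2, col 5): row 2 already has {1, 3, 4, 5}, so the value is 2.

d = 1, y = 2, q = 2, a = 4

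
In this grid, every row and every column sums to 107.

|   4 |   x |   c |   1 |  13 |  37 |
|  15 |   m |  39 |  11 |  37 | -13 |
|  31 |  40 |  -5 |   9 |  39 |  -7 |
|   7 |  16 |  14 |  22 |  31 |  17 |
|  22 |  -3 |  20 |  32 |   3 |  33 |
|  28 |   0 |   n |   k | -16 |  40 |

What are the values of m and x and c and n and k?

m = 18, x = 36, c = 16, n = 23, k = 32

Row 2: 15 + 39 + 11 + 37 − 13 = 89, so its missing entry is 107 − 89 = 18.
Column 2: 18 + 40 + 16 − 3 + 0 = 71, so its missing entry is 107 − 71 = 36.
Row 1: 4 + 36 + 1 + 13 + 37 = 91, so its missing entry is 107 − 91 = 16.
Column 4: 1 + 11 + 9 + 22 + 32 = 75, so its missing entry is 107 − 75 = 32.
Row 6: 28 + 0 + 32 − 16 + 40 = 84, so its missing entry is 107 − 84 = 23.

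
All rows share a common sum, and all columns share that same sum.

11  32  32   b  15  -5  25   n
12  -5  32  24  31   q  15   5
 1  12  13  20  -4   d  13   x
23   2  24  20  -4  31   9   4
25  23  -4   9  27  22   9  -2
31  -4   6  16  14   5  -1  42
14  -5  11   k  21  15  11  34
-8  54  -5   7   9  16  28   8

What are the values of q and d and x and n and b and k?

q = -5, d = 30, x = 24, n = -6, b = 5, k = 8

Rows 4 and 5 both sum to 109, so that's the common total.
The known cells in row 2 total 114, leaving 109 − 114 = -5 for the blank.
The known cells in row 7 total 101, leaving 109 − 101 = 8 for the blank.
The known cells in column 4 total 104, leaving 109 − 104 = 5 for the blank.
The known cells in row 1 total 115, leaving 109 − 115 = -6 for the blank.
The known cells in column 8 total 85, leaving 109 − 85 = 24 for the blank.
The known cells in row 3 total 79, leaving 109 − 79 = 30 for the blank.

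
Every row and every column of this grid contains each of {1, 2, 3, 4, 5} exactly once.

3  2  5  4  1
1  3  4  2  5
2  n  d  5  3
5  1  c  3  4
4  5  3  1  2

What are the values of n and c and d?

n = 4, c = 2, d = 1

At (row 4, col 3): row 4 already has {1, 3, 4, 5}, so the value is 2.
Cell (3,2): column 2 already has {1, 2, 3, 5} → 4.
At (row 3, col 3): row 3 already has {2, 3, 4, 5}, so the value is 1.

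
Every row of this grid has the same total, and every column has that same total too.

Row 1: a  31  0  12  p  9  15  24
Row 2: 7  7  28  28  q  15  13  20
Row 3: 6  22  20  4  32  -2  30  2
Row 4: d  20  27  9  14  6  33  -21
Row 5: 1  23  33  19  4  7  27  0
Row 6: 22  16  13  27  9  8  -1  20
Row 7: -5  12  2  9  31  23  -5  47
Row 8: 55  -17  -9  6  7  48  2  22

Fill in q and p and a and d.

q = -4, p = 21, a = 2, d = 26

Rows 3 and 5 both sum to 114, so that's the common total.
Row 4 has 20 + 27 + 9 + 14 + 6 + 33 − 21 = 88; the blank must be 114 − 88 = 26.
Row 2 has 7 + 7 + 28 + 28 + 15 + 13 + 20 = 118; the blank must be 114 − 118 = -4.
Column 5 has -4 + 32 + 14 + 4 + 9 + 31 + 7 = 93; the blank must be 114 − 93 = 21.
Row 1 has 31 + 0 + 12 + 21 + 9 + 15 + 24 = 112; the blank must be 114 − 112 = 2.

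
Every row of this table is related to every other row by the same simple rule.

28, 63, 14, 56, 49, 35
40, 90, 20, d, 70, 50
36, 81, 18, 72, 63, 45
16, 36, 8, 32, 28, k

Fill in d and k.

Each row is a constant multiple of every other row — this is a multiplication table with the headers hidden.
Row 2 is 90/63 = 10/7 times row 1, so its entry in column 4 is 56 × 10/7 = 80.
Row 4 is 36/63 = 4/7 times row 1, so its entry in column 6 is 35 × 4/7 = 20.

d = 80, k = 20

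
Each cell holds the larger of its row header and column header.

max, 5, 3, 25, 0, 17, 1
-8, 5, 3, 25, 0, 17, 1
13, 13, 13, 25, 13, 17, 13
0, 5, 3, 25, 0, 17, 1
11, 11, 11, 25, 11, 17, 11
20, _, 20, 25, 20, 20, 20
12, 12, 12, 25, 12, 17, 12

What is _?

max(20, 5) = 20.

20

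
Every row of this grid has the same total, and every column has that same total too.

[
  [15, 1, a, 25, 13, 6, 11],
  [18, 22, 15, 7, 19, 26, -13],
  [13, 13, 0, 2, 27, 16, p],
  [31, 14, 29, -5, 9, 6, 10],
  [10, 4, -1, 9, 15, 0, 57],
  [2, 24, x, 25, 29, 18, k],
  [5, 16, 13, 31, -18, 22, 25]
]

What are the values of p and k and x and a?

Rows 2 and 4 both sum to 94, so that's the common total.
The known cells in row 1 total 71, leaving 94 − 71 = 23 for the blank.
The known cells in row 3 total 71, leaving 94 − 71 = 23 for the blank.
The known cells in column 7 total 113, leaving 94 − 113 = -19 for the blank.
The known cells in row 6 total 79, leaving 94 − 79 = 15 for the blank.

p = 23, k = -19, x = 15, a = 23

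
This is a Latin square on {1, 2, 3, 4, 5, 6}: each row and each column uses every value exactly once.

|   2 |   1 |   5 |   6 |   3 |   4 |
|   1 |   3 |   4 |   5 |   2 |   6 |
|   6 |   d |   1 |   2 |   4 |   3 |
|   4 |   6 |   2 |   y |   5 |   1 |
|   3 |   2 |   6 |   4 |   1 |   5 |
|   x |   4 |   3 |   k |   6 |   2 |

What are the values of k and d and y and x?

Cell (4,4): row 4 already has {1, 2, 4, 5, 6} → 3.
At (row 6, col 4): column 4 already has {2, 3, 4, 5, 6}, so the value is 1.
At (row 6, col 1): row 6 already has {1, 2, 3, 4, 6}, so the value is 5.
For row 3, column 2: row 3 already has {1, 2, 3, 4, 6}; that leaves 5.

k = 1, d = 5, y = 3, x = 5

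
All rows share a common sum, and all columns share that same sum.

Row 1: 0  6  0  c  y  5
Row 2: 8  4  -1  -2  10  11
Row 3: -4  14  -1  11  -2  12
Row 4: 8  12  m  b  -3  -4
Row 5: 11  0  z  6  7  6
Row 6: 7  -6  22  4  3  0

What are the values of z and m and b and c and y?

z = 0, m = 10, b = 7, c = 4, y = 15

Rows 2 and 3 both sum to 30, so that's the common total.
Column 5: 10 − 2 − 3 + 7 + 3 = 15, so its missing entry is 30 − 15 = 15.
Row 1: 0 + 6 + 0 + 15 + 5 = 26, so its missing entry is 30 − 26 = 4.
Row 5: 11 + 0 + 6 + 7 + 6 = 30, so its missing entry is 30 − 30 = 0.
Column 4: 4 − 2 + 11 + 6 + 4 = 23, so its missing entry is 30 − 23 = 7.
Row 4: 8 + 12 + 7 − 3 − 4 = 20, so its missing entry is 30 − 20 = 10.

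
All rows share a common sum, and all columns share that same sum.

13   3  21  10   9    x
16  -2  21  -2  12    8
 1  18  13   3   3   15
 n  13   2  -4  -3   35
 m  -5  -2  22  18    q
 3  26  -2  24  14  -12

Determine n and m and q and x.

Rows 2 and 3 both sum to 53, so that's the common total.
Row 1: 13 + 3 + 21 + 10 + 9 = 56, so its missing entry is 53 − 56 = -3.
Column 6: -3 + 8 + 15 + 35 − 12 = 43, so its missing entry is 53 − 43 = 10.
Row 5: -5 − 2 + 22 + 18 + 10 = 43, so its missing entry is 53 − 43 = 10.
Row 4: 13 + 2 − 4 − 3 + 35 = 43, so its missing entry is 53 − 43 = 10.

n = 10, m = 10, q = 10, x = -3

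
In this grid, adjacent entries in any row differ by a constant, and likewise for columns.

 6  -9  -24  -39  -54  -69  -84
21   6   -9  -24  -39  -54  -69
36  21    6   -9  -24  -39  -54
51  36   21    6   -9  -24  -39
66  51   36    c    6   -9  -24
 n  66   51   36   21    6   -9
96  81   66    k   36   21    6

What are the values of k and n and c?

k = 51, n = 81, c = 21

Along each row the entries change by -15 per step; down each column they change by 15.
Row 7: from 96 at column 1, stepping by -15 to column 4 gives 51.
Row 6: from 66 at column 2, stepping by -15 to column 1 gives 81.
Row 5: from 66 at column 1, stepping by -15 to column 4 gives 21.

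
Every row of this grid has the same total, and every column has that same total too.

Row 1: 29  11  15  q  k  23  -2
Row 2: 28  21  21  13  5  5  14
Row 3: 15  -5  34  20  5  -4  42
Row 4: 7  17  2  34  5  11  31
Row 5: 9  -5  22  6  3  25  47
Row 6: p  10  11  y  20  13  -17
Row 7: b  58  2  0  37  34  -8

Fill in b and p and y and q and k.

Rows 2 and 3 both sum to 107, so that's the common total.
Column 5: 5 + 5 + 5 + 3 + 20 + 37 = 75, so its missing entry is 107 − 75 = 32.
Row 1: 29 + 11 + 15 + 32 + 23 − 2 = 108, so its missing entry is 107 − 108 = -1.
Row 7: 58 + 2 + 0 + 37 + 34 − 8 = 123, so its missing entry is 107 − 123 = -16.
Column 1: 29 + 28 + 15 + 7 + 9 − 16 = 72, so its missing entry is 107 − 72 = 35.
Row 6: 35 + 10 + 11 + 20 + 13 − 17 = 72, so its missing entry is 107 − 72 = 35.

b = -16, p = 35, y = 35, q = -1, k = 32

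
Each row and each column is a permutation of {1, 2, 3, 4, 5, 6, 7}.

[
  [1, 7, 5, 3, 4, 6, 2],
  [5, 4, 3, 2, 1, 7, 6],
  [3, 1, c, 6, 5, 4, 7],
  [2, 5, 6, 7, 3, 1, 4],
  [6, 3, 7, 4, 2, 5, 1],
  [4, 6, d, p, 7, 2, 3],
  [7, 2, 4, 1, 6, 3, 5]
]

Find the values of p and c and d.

At (row 6, col 4): column 4 already has {1, 2, 3, 4, 6, 7}, so the value is 5.
At (row 6, col 3): row 6 already has {2, 3, 4, 5, 6, 7}, so the value is 1.
At (row 3, col 3): row 3 already has {1, 3, 4, 5, 6, 7}, so the value is 2.

p = 5, c = 2, d = 1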